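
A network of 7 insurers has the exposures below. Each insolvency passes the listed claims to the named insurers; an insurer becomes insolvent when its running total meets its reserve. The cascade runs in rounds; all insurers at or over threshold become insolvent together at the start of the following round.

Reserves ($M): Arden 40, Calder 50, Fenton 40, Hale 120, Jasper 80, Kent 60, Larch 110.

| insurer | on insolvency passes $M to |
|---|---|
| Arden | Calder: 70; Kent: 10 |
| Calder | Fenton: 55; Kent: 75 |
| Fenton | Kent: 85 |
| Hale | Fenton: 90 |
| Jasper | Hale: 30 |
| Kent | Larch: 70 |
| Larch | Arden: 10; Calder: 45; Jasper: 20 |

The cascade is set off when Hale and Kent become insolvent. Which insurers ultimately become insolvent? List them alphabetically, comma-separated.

Fenton, Hale, Kent

Round 1 — Hale, Kent become insolvent (initial).
  Fenton: +90 → 90 ≥ 40
  Larch: +70 → 70 < 110
Round 2 — Fenton becomes insolvent.
No further insolvencies.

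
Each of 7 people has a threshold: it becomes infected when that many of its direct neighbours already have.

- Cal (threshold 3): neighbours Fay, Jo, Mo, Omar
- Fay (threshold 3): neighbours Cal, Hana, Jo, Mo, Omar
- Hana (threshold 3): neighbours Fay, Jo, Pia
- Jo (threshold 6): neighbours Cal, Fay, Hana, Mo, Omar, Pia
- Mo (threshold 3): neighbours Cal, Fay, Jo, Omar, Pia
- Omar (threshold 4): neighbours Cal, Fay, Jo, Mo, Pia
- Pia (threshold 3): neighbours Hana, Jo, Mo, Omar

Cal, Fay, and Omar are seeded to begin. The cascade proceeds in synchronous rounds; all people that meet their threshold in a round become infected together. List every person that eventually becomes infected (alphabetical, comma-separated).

Round 1 — Cal, Fay, Omar become infected (initial).
Round 2 — checking thresholds:
  Hana: 1 of 3 neighbours < 3, below threshold.
  Jo: 3 of 6 neighbours < 6, below threshold.
  Mo: 3 of 5 neighbours ≥ 3, becomes infected.
  Pia: 1 of 4 neighbours < 3, below threshold.
Round 3 — no new infections; cascade stops.

Cal, Fay, Mo, Omar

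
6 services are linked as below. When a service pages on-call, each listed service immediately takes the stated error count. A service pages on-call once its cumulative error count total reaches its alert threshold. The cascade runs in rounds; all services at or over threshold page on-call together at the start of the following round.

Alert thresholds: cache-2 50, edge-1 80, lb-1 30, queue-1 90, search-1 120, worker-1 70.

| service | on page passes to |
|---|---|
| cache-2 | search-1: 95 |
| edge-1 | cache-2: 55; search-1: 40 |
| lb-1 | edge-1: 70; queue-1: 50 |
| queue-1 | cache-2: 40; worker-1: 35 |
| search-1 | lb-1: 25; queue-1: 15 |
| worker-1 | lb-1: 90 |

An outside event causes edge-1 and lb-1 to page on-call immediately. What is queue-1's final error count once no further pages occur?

65

Round 1 — edge-1, lb-1 page on-call (initial).
  cache-2: +55 → 55 ≥ 50
  queue-1: +50 → 50 < 90
  search-1: +40 → 40 < 120
Round 2 — cache-2 pages on-call.
  search-1: +95 → 135 ≥ 120
Round 3 — search-1 pages on-call.
  queue-1: +15 → 65 < 90
No further pages.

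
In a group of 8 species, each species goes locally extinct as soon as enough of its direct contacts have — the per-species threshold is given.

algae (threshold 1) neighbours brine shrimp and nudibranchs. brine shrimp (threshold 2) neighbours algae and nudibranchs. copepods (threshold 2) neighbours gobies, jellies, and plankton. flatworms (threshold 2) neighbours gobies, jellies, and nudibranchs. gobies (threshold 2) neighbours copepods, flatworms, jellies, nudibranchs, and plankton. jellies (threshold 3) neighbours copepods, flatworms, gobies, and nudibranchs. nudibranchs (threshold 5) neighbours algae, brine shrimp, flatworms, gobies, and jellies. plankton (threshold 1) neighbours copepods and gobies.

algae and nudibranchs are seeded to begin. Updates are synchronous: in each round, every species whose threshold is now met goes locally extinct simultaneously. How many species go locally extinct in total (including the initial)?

Round 1 — algae, nudibranchs go locally extinct (initial).
Round 2 — checking thresholds:
  brine shrimp: 2 of 2 neighbours ≥ 2, goes locally extinct.
  flatworms: 1 of 3 neighbours < 2, below threshold.
  gobies: 1 of 5 neighbours < 2, below threshold.
  jellies: 1 of 4 neighbours < 3, below threshold.
Round 3 — no new extinctions; cascade stops.

3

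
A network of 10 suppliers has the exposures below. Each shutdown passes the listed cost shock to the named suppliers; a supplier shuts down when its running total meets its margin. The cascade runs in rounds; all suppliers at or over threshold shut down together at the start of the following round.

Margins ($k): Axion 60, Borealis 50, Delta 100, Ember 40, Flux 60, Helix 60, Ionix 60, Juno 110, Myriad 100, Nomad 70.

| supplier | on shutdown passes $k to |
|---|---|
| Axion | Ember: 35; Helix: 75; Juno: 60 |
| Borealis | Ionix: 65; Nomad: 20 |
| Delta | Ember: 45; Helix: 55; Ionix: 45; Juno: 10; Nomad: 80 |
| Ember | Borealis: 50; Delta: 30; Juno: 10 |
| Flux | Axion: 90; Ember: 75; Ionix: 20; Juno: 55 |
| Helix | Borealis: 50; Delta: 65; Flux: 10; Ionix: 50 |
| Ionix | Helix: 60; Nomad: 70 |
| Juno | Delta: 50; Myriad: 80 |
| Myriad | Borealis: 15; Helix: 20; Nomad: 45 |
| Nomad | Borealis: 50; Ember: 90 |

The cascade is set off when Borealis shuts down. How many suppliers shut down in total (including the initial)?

5

Round 1 — Borealis shuts down (initial).
  Ionix: +65 → 65 ≥ 60
  Nomad: +20 → 20 < 70
Round 2 — Ionix shuts down.
  Helix: +60 → 60 ≥ 60
  Nomad: +70 → 90 ≥ 70
Round 3 — Helix, Nomad shut down.
  Delta: +65 → 65 < 100
  Ember: +90 → 90 ≥ 40
  Flux: +10 → 10 < 60
Round 4 — Ember shuts down.
  Delta: +30 → 95 < 100
  Juno: +10 → 10 < 110
No further shutdowns.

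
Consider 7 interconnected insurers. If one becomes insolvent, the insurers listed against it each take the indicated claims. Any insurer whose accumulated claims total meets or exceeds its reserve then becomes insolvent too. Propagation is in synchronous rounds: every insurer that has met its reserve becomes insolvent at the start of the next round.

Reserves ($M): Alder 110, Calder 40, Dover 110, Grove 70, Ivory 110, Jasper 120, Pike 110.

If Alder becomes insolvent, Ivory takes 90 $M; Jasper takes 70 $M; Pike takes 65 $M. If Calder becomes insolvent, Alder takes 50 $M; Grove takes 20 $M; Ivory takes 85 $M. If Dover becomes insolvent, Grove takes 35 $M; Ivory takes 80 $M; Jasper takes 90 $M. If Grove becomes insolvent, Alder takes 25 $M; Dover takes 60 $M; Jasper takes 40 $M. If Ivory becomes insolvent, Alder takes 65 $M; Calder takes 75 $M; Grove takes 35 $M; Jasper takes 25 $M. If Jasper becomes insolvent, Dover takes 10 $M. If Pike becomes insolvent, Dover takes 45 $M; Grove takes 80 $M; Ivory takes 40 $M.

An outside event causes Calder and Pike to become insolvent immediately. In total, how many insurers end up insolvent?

Round 1 — Calder, Pike become insolvent (initial).
  Alder: +50 → 50 < 110
  Dover: +45 → 45 < 110
  Grove: +20+80 → 100 ≥ 70
  Ivory: +85+40 → 125 ≥ 110
Round 2 — Grove, Ivory become insolvent.
  Alder: +25+65 → 140 ≥ 110
  Dover: +60 → 105 < 110
  Jasper: +40+25 → 65 < 120
Round 3 — Alder becomes insolvent.
  Jasper: +70 → 135 ≥ 120
Round 4 — Jasper becomes insolvent.
  Dover: +10 → 115 ≥ 110
Round 5 — Dover becomes insolvent.
No further insolvencies.

7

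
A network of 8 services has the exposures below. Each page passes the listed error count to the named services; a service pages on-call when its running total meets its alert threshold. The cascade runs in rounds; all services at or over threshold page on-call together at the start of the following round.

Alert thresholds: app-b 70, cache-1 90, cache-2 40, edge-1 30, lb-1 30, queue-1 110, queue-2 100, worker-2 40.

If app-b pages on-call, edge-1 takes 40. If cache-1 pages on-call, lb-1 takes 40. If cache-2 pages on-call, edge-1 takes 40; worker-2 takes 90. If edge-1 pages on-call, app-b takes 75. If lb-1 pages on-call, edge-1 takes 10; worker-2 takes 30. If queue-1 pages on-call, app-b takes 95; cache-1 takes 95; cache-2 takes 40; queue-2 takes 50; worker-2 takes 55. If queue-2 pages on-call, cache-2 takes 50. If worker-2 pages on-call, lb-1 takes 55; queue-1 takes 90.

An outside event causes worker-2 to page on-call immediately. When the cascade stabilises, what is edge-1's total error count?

Round 1 — worker-2 pages on-call (initial).
  lb-1: +55 → 55 ≥ 30
  queue-1: +90 → 90 < 110
Round 2 — lb-1 pages on-call.
  edge-1: +10 → 10 < 30
No further pages.

10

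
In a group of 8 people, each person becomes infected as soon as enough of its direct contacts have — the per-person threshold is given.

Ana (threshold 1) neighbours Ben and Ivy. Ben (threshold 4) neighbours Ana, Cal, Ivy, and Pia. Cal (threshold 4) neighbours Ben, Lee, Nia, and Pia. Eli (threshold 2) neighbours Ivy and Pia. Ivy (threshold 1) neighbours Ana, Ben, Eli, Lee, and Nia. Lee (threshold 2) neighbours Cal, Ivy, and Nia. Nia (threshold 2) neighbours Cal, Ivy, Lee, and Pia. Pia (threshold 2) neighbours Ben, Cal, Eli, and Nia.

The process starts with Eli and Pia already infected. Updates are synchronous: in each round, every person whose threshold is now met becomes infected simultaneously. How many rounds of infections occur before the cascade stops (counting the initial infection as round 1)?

Round 1 — Eli, Pia become infected (initial).
Round 2 — checking thresholds:
  Ben: 1 of 4 neighbours < 4, not yet.
  Cal: 1 of 4 neighbours < 4, not yet.
  Ivy: 1 of 5 neighbours ≥ 1, becomes infected.
  Nia: 1 of 4 neighbours < 2, not yet.
Round 3 — checking thresholds:
  Ana: 1 of 2 neighbours ≥ 1, becomes infected.
  Ben: 2 of 4 neighbours < 4, not yet.
  Cal: 1 of 4 neighbours < 4, not yet.
  Lee: 1 of 3 neighbours < 2, not yet.
  Nia: 2 of 4 neighbours ≥ 2, becomes infected.
Round 4 — checking thresholds:
  Ben: 3 of 4 neighbours < 4, not yet.
  Cal: 2 of 4 neighbours < 4, not yet.
  Lee: 2 of 3 neighbours ≥ 2, becomes infected.
Round 5 — no new infections; cascade stops.

4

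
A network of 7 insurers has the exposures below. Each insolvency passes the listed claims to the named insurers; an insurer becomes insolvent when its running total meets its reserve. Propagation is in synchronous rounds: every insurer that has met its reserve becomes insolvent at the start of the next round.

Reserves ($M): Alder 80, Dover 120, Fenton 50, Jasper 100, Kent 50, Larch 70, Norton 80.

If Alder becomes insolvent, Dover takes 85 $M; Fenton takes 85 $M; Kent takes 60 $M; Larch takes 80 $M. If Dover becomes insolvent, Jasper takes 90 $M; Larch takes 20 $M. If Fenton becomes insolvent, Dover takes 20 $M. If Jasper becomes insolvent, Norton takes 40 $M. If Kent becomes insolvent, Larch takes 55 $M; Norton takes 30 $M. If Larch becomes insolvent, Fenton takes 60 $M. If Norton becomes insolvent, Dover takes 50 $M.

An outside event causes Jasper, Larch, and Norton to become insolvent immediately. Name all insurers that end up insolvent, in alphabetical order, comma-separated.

Fenton, Jasper, Larch, Norton

Round 1 — Jasper, Larch, Norton become insolvent (initial).
  Dover: +50 → 50 < 120
  Fenton: +60 → 60 ≥ 50
Round 2 — Fenton becomes insolvent.
  Dover: +20 → 70 < 120
No further insolvencies.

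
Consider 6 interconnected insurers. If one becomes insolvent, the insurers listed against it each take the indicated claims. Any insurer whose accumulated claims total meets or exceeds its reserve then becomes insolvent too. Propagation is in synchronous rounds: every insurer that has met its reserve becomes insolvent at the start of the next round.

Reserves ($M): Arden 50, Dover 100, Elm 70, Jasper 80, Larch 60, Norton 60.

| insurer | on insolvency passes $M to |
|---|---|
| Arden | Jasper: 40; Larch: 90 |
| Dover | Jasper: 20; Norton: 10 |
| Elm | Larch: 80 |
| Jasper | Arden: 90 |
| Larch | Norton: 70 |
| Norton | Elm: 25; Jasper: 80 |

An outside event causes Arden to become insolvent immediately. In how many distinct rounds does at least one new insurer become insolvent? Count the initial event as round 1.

Round 1 — Arden becomes insolvent (initial).
  Jasper: +40 → 40 < 80
  Larch: +90 → 90 ≥ 60
Round 2 — Larch becomes insolvent.
  Norton: +70 → 70 ≥ 60
Round 3 — Norton becomes insolvent.
  Elm: +25 → 25 < 70
  Jasper: +80 → 120 ≥ 80
Round 4 — Jasper becomes insolvent.
No further insolvencies.

4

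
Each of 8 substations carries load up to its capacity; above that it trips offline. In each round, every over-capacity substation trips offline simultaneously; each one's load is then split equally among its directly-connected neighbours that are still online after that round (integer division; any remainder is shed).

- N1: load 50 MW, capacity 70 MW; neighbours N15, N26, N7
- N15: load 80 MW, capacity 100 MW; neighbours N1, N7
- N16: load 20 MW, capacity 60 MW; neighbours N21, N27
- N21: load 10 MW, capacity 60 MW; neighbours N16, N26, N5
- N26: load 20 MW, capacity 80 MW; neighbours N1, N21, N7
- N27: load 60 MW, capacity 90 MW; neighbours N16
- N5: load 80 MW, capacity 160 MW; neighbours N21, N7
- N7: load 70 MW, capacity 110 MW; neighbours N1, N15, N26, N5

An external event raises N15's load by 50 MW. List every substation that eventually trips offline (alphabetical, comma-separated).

Round 1 — N15 at 130 > 100. N15 trips offline.
  N15 sheds 130 MW to N1, N7: 65 each.
    N1: 50+65 = 115 > 70
    N7: 70+65 = 135 > 110
Round 2 — N1, N7 trip offline.
  N1 sheds 115 MW to N26: 115 each.
    N26: 20+115 = 135 > 80
  N7 sheds 135 MW to N26, N5: 67 each (1 lost).
    N26: 135+67 = 202 > 80
    N5: 80+67 = 147 ≤ 160
Round 3 — N26 trips offline.
  N26 sheds 202 MW to N21: 202 each.
    N21: 10+202 = 212 > 60
Round 4 — N21 trips offline.
  N21 sheds 212 MW to N16, N5: 106 each.
    N16: 20+106 = 126 > 60
    N5: 147+106 = 253 > 160
Round 5 — N16, N5 trip offline.
  N16 sheds 126 MW to N27: 126 each.
    N27: 60+126 = 186 > 90
  N5 sheds 253 MW: no online neighbours, lost.
Round 6 — N27 trips offline.
  N27 sheds 186 MW: no online neighbours, lost.
No further trips.

N1, N15, N16, N21, N26, N27, N5, N7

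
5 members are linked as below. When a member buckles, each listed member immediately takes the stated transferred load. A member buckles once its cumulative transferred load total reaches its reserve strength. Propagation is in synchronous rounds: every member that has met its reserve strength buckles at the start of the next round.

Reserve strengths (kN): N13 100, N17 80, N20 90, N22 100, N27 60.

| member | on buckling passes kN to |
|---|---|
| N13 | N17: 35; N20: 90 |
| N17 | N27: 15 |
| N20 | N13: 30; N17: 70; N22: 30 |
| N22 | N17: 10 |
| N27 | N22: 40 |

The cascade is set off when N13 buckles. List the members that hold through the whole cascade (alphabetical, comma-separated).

Round 1 — N13 buckles (initial).
  N17: +35 → 35 < 80
  N20: +90 → 90 ≥ 90
Round 2 — N20 buckles.
  N17: +70 → 105 ≥ 80
  N22: +30 → 30 < 100
Round 3 — N17 buckles.
  N27: +15 → 15 < 60
No further bucklings.

N22, N27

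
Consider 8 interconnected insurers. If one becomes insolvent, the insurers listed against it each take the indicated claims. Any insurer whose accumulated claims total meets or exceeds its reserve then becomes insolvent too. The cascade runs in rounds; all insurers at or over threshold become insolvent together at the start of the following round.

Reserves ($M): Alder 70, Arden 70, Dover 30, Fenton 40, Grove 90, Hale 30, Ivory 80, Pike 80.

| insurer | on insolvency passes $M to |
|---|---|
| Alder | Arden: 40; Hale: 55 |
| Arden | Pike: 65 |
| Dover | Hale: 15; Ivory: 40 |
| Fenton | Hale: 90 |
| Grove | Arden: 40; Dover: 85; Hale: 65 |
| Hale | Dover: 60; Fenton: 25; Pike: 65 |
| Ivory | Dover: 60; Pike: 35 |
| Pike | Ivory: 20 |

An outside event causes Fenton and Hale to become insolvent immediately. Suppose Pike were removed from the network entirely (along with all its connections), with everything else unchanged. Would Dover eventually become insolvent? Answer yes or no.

With Pike removed:
Round 1 — Fenton, Hale become insolvent (initial).
  Dover: +60 → 60 ≥ 30
Round 2 — Dover becomes insolvent.
  Ivory: +40 → 40 < 80
No further insolvencies.

yes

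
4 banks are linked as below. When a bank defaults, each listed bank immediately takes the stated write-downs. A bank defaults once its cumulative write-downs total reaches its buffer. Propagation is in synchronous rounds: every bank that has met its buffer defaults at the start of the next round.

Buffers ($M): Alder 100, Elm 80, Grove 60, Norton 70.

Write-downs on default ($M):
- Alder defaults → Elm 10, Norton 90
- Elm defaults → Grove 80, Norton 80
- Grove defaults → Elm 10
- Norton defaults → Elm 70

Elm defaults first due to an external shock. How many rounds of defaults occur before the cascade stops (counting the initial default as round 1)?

Round 1 — Elm defaults (initial).
  Grove: +80 → 80 ≥ 60
  Norton: +80 → 80 ≥ 70
Round 2 — Grove, Norton default.
No further defaults.

2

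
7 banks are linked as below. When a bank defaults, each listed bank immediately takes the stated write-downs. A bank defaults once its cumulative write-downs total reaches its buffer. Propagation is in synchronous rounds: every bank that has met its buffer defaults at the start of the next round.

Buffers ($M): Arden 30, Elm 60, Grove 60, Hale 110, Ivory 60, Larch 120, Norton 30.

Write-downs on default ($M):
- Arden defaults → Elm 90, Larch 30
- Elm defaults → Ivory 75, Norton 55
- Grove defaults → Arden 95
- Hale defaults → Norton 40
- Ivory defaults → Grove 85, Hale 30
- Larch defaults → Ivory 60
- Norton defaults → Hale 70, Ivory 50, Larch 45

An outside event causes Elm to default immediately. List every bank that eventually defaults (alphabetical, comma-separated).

Arden, Elm, Grove, Ivory, Norton

Round 1 — Elm defaults (initial).
  Ivory: +75 → 75 ≥ 60
  Norton: +55 → 55 ≥ 30
Round 2 — Ivory, Norton default.
  Grove: +85 → 85 ≥ 60
  Hale: +30+70 → 100 < 110
  Larch: +45 → 45 < 120
Round 3 — Grove defaults.
  Arden: +95 → 95 ≥ 30
Round 4 — Arden defaults.
  Larch: +30 → 75 < 120
No further defaults.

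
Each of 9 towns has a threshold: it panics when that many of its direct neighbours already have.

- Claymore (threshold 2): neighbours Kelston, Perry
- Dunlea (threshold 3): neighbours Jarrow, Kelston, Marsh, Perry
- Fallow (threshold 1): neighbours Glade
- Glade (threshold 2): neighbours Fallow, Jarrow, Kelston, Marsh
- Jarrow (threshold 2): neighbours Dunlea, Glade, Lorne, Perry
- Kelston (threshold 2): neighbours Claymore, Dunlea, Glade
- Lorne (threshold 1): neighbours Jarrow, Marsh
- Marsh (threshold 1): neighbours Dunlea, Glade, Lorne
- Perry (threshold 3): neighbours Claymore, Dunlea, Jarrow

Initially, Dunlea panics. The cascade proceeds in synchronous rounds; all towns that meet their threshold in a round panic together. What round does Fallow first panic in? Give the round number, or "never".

Round 1 — Dunlea panics (initial).
Round 2 — checking thresholds:
  Jarrow: 1 of 4 neighbours < 2, not yet.
  Kelston: 1 of 3 neighbours < 2, not yet.
  Marsh: 1 of 3 neighbours ≥ 1, panics.
  Perry: 1 of 3 neighbours < 3, not yet.
Round 3 — checking thresholds:
  Glade: 1 of 4 neighbours < 2, not yet.
  Jarrow: 1 of 4 neighbours < 2, not yet.
  Kelston: 1 of 3 neighbours < 2, not yet.
  Lorne: 1 of 2 neighbours ≥ 1, panics.
  Perry: 1 of 3 neighbours < 3, not yet.
Round 4 — checking thresholds:
  Glade: 1 of 4 neighbours < 2, not yet.
  Jarrow: 2 of 4 neighbours ≥ 2, panics.
  Kelston: 1 of 3 neighbours < 2, not yet.
  Perry: 1 of 3 neighbours < 3, not yet.
Round 5 — checking thresholds:
  Glade: 2 of 4 neighbours ≥ 2, panics.
  Kelston: 1 of 3 neighbours < 2, not yet.
  Perry: 2 of 3 neighbours < 3, not yet.
Round 6 — checking thresholds:
  Fallow: 1 of 1 neighbours ≥ 1, panics.
  Kelston: 2 of 3 neighbours ≥ 2, panics.
  Perry: 2 of 3 neighbours < 3, not yet.
Round 7 — no new panics; cascade stops.

6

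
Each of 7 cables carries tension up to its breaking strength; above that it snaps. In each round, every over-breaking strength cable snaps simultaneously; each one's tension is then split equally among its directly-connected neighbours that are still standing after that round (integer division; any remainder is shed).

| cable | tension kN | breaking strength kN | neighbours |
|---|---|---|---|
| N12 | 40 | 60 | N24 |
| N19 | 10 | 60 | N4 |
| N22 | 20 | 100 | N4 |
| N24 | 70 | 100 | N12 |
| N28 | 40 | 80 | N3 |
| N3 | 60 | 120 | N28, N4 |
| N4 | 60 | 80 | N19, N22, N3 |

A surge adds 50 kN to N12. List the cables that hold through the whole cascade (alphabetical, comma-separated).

N19, N22, N28, N3, N4

Round 1 — N12 at 90 > 60. N12 snaps.
  N12 sheds 90 kN to N24: 90 each.
    N24: 70+90 = 160 > 100
Round 2 — N24 snaps.
  N24 sheds 160 kN: no online neighbours, lost.
No further breaks.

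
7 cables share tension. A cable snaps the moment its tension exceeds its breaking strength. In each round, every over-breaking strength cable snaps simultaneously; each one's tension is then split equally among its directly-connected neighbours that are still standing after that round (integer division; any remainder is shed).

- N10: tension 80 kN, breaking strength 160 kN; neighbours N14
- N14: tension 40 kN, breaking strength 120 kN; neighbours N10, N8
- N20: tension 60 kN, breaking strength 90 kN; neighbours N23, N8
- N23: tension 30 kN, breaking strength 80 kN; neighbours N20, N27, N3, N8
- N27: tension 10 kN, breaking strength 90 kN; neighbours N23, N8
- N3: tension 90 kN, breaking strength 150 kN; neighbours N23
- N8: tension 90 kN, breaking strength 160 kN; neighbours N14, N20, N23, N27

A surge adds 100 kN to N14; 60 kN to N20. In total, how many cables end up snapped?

Round 1 — N14 at 140 > 120; N20 at 120 > 90. N14, N20 snap.
  N14 sheds 140 kN to N10, N8: 70 each.
    N10: 80+70 = 150 ≤ 160
    N8: 90+70 = 160 ≤ 160
  N20 sheds 120 kN to N23, N8: 60 each.
    N23: 30+60 = 90 > 80
    N8: 160+60 = 220 > 160
Round 2 — N23, N8 snap.
  N23 sheds 90 kN to N27, N3: 45 each.
    N27: 10+45 = 55 ≤ 90
    N3: 90+45 = 135 ≤ 150
  N8 sheds 220 kN to N27: 220 each.
    N27: 55+220 = 275 > 90
Round 3 — N27 snaps.
  N27 sheds 275 kN: no online neighbours, lost.
No further breaks.

5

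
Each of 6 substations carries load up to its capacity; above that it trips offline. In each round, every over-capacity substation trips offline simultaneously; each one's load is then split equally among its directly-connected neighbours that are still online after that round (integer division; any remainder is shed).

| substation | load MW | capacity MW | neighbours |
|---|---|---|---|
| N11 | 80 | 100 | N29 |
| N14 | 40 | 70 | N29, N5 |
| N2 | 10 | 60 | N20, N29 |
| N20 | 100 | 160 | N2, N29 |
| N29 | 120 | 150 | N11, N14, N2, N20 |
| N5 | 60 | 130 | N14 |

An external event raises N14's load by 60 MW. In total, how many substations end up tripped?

Round 1 — N14 at 100 > 70. N14 trips offline.
  N14 sheds 100 MW to N29, N5: 50 each.
    N29: 120+50 = 170 > 150
    N5: 60+50 = 110 ≤ 130
Round 2 — N29 trips offline.
  N29 sheds 170 MW to N11, N2, N20: 56 each (2 lost).
    N11: 80+56 = 136 > 100
    N2: 10+56 = 66 > 60
    N20: 100+56 = 156 ≤ 160
Round 3 — N11, N2 trip offline.
  N11 sheds 136 MW: no online neighbours, lost.
  N2 sheds 66 MW to N20: 66 each.
    N20: 156+66 = 222 > 160
Round 4 — N20 trips offline.
  N20 sheds 222 MW: no online neighbours, lost.
No further trips.

5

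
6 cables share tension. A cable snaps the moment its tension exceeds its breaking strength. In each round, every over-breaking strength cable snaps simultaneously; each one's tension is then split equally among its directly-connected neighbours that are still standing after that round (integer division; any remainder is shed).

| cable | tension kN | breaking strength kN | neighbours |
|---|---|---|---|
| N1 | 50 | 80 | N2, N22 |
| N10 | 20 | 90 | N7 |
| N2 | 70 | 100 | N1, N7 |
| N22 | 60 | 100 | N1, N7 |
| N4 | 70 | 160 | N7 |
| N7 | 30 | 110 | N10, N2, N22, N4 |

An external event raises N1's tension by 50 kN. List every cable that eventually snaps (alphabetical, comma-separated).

N1, N10, N2, N22, N4, N7

Round 1 — N1 at 100 > 80. N1 snaps.
  N1 sheds 100 kN to N2, N22: 50 each.
    N2: 70+50 = 120 > 100
    N22: 60+50 = 110 > 100
Round 2 — N2, N22 snap.
  N2 sheds 120 kN to N7: 120 each.
    N7: 30+120 = 150 > 110
  N22 sheds 110 kN to N7: 110 each.
    N7: 150+110 = 260 > 110
Round 3 — N7 snaps.
  N7 sheds 260 kN to N10, N4: 130 each.
    N10: 20+130 = 150 > 90
    N4: 70+130 = 200 > 160
Round 4 — N10, N4 snap.
  N10 sheds 150 kN: no online neighbours, lost.
  N4 sheds 200 kN: no online neighbours, lost.
No further breaks.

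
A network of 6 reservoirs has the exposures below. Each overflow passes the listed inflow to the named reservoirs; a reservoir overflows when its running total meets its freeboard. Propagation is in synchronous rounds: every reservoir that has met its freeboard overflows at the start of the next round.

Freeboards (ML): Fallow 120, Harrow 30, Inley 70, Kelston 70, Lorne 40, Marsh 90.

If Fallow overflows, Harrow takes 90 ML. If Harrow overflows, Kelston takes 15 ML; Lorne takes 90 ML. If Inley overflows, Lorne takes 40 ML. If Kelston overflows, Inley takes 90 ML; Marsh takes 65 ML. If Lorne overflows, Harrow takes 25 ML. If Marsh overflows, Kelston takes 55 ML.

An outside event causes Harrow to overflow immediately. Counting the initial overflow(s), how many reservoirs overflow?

2

Round 1 — Harrow overflows (initial).
  Kelston: +15 → 15 < 70
  Lorne: +90 → 90 ≥ 40
Round 2 — Lorne overflows.
No further overflows.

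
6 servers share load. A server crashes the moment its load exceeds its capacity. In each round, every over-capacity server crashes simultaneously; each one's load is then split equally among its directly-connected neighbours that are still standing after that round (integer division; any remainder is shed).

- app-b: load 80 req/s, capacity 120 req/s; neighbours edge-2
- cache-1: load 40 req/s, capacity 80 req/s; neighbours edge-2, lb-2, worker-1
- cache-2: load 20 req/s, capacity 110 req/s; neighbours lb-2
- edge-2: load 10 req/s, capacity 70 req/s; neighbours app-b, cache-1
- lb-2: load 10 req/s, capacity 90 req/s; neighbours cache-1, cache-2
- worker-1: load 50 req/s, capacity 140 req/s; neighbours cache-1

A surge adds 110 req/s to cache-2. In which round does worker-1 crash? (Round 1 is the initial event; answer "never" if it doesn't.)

Round 1 — cache-2 at 130 > 110. cache-2 crashes.
  cache-2 sheds 130 req/s to lb-2: 130 each.
    lb-2: 10+130 = 140 > 90
Round 2 — lb-2 crashes.
  lb-2 sheds 140 req/s to cache-1: 140 each.
    cache-1: 40+140 = 180 > 80
Round 3 — cache-1 crashes.
  cache-1 sheds 180 req/s to edge-2, worker-1: 90 each.
    edge-2: 10+90 = 100 > 70
    worker-1: 50+90 = 140 ≤ 140
Round 4 — edge-2 crashes.
  edge-2 sheds 100 req/s to app-b: 100 each.
    app-b: 80+100 = 180 > 120
Round 5 — app-b crashes.
  app-b sheds 180 req/s: no online neighbours, lost.
No further crashes.

never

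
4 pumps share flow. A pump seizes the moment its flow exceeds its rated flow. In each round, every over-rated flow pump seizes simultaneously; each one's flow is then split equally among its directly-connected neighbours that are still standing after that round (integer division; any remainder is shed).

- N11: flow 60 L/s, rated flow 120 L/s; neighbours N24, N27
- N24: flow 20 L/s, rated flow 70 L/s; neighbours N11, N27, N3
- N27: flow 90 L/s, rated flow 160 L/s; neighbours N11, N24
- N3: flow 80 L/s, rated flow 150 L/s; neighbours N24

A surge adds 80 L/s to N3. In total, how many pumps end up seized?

Round 1 — N3 at 160 > 150. N3 seizes.
  N3 sheds 160 L/s to N24: 160 each.
    N24: 20+160 = 180 > 70
Round 2 — N24 seizes.
  N24 sheds 180 L/s to N11, N27: 90 each.
    N11: 60+90 = 150 > 120
    N27: 90+90 = 180 > 160
Round 3 — N11, N27 seize.
  N11 sheds 150 L/s: no online neighbours, lost.
  N27 sheds 180 L/s: no online neighbours, lost.
No further seizures.

4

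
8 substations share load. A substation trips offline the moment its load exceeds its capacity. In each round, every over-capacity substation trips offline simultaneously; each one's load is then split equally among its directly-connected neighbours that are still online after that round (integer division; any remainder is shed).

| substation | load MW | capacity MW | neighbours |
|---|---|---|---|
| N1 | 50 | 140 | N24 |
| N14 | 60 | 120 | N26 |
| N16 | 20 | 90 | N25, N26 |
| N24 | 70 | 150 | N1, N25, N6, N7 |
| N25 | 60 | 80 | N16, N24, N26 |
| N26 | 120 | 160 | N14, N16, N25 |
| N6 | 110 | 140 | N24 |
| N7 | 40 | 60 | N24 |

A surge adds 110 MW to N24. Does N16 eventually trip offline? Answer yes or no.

Round 1 — N24 at 180 > 150. N24 trips offline.
  N24 sheds 180 MW to N1, N25, N6, N7: 45 each.
    N1: 50+45 = 95 ≤ 140
    N25: 60+45 = 105 > 80
    N6: 110+45 = 155 > 140
    N7: 40+45 = 85 > 60
Round 2 — N25, N6, N7 trip offline.
  N25 sheds 105 MW to N16, N26: 52 each (1 lost).
    N16: 20+52 = 72 ≤ 90
    N26: 120+52 = 172 > 160
  N6 sheds 155 MW: no online neighbours, lost.
  N7 sheds 85 MW: no online neighbours, lost.
Round 3 — N26 trips offline.
  N26 sheds 172 MW to N14, N16: 86 each.
    N14: 60+86 = 146 > 120
    N16: 72+86 = 158 > 90
Round 4 — N14, N16 trip offline.
  N14 sheds 146 MW: no online neighbours, lost.
  N16 sheds 158 MW: no online neighbours, lost.
No further trips.

yes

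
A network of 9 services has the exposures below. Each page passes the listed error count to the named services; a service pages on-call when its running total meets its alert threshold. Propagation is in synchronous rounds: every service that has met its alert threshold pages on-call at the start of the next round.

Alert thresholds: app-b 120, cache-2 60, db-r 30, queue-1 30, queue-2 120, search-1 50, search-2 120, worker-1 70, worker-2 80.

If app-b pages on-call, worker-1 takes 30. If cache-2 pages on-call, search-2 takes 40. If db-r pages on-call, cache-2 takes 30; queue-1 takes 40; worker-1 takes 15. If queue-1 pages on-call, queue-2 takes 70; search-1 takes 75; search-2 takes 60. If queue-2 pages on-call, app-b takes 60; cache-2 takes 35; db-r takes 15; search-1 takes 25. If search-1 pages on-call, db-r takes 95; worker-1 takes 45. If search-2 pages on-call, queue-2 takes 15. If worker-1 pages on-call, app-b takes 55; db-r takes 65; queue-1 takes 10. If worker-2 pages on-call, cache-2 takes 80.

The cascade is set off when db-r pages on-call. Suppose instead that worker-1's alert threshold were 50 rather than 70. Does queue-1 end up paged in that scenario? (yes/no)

yes

With worker-1's alert threshold at 50:
Round 1 — db-r pages on-call (initial).
  cache-2: +30 → 30 < 60
  queue-1: +40 → 40 ≥ 30
  worker-1: +15 → 15 < 50
Round 2 — queue-1 pages on-call.
  queue-2: +70 → 70 < 120
  search-1: +75 → 75 ≥ 50
  search-2: +60 → 60 < 120
Round 3 — search-1 pages on-call.
  worker-1: +45 → 60 ≥ 50
Round 4 — worker-1 pages on-call.
  app-b: +55 → 55 < 120
No further pages.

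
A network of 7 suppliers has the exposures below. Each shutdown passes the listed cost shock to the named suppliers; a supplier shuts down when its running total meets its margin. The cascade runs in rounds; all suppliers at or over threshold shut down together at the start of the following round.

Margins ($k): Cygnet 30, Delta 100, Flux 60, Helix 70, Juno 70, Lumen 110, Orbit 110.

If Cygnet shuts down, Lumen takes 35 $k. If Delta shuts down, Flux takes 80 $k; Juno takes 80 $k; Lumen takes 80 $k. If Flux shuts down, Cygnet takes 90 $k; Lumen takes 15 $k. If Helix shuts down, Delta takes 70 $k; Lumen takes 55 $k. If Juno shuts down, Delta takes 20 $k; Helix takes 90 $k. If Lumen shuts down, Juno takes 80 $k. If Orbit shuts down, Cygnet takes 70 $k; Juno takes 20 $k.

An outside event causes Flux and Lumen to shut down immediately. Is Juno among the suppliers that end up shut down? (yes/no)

Round 1 — Flux, Lumen shut down (initial).
  Cygnet: +90 → 90 ≥ 30
  Juno: +80 → 80 ≥ 70
Round 2 — Cygnet, Juno shut down.
  Delta: +20 → 20 < 100
  Helix: +90 → 90 ≥ 70
Round 3 — Helix shuts down.
  Delta: +70 → 90 < 100
No further shutdowns.

yes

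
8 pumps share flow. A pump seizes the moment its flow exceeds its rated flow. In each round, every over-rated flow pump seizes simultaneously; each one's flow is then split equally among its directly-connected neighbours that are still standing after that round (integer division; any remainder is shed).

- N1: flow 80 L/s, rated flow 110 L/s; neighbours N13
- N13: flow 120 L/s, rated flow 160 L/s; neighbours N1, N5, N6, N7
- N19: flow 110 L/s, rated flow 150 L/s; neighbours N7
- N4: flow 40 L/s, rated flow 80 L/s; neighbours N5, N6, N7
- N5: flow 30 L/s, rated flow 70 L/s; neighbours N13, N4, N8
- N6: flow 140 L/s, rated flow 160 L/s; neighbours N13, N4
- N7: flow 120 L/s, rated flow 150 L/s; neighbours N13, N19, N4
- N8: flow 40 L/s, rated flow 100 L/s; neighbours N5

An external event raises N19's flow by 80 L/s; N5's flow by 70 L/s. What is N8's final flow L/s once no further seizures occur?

73

Round 1 — N19 at 190 > 150; N5 at 100 > 70. N19, N5 seize.
  N19 sheds 190 L/s to N7: 190 each.
    N7: 120+190 = 310 > 150
  N5 sheds 100 L/s to N13, N4, N8: 33 each (1 lost).
    N13: 120+33 = 153 ≤ 160
    N4: 40+33 = 73 ≤ 80
    N8: 40+33 = 73 ≤ 100
Round 2 — N7 seizes.
  N7 sheds 310 L/s to N13, N4: 155 each.
    N13: 153+155 = 308 > 160
    N4: 73+155 = 228 > 80
Round 3 — N13, N4 seize.
  N13 sheds 308 L/s to N1, N6: 154 each.
    N1: 80+154 = 234 > 110
    N6: 140+154 = 294 > 160
  N4 sheds 228 L/s to N6: 228 each.
    N6: 294+228 = 522 > 160
Round 4 — N1, N6 seize.
  N1 sheds 234 L/s: no online neighbours, lost.
  N6 sheds 522 L/s: no online neighbours, lost.
No further seizures.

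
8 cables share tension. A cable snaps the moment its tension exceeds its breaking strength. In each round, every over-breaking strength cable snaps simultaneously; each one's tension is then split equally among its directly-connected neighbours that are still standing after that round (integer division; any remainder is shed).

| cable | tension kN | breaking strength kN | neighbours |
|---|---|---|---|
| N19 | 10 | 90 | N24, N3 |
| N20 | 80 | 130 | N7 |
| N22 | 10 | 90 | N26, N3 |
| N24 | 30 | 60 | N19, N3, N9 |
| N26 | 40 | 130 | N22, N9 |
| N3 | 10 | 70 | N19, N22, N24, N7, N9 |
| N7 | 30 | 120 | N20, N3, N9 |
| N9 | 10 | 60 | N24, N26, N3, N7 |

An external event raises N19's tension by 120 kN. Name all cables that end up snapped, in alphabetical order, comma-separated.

Round 1 — N19 at 130 > 90. N19 snaps.
  N19 sheds 130 kN to N24, N3: 65 each.
    N24: 30+65 = 95 > 60
    N3: 10+65 = 75 > 70
Round 2 — N24, N3 snap.
  N24 sheds 95 kN to N9: 95 each.
    N9: 10+95 = 105 > 60
  N3 sheds 75 kN to N22, N7, N9: 25 each.
    N22: 10+25 = 35 ≤ 90
    N7: 30+25 = 55 ≤ 120
    N9: 105+25 = 130 > 60
Round 3 — N9 snaps.
  N9 sheds 130 kN to N26, N7: 65 each.
    N26: 40+65 = 105 ≤ 130
    N7: 55+65 = 120 ≤ 120
No further breaks.

N19, N24, N3, N9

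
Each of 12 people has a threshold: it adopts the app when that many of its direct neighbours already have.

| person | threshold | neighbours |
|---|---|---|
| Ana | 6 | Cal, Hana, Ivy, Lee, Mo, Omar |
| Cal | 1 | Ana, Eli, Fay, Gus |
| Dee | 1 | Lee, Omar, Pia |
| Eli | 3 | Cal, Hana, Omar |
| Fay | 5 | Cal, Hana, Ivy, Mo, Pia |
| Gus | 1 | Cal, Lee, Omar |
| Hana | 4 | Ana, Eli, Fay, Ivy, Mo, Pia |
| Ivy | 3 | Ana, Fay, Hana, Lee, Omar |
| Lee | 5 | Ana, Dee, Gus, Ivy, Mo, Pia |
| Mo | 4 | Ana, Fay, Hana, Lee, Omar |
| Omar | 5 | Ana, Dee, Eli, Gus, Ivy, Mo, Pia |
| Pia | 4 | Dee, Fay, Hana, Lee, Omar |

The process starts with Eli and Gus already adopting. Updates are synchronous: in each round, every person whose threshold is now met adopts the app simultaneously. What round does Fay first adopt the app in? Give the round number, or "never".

Round 1 — Eli, Gus adopt the app (initial).
Round 2 — checking thresholds:
  Cal: 2 of 4 neighbours ≥ 1, adopts the app.
  Hana: 1 of 6 neighbours < 4, not yet.
  Lee: 1 of 6 neighbours < 5, not yet.
  Omar: 2 of 7 neighbours < 5, not yet.
Round 3 — no new adoptions; cascade stops.

never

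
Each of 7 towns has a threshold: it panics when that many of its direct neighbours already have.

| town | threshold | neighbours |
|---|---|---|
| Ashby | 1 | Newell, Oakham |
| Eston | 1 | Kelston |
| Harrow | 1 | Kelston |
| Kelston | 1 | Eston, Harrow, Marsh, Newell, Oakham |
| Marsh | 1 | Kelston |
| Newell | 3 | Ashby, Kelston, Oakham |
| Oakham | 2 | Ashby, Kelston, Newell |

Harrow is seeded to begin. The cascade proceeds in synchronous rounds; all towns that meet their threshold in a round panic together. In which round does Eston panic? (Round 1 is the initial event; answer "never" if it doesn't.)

3

Round 1 — Harrow panics (initial).
Round 2 — checking thresholds:
  Kelston: 1 of 5 neighbours ≥ 1, panics.
Round 3 — checking thresholds:
  Eston: 1 of 1 neighbours ≥ 1, panics.
  Marsh: 1 of 1 neighbours ≥ 1, panics.
  Newell: 1 of 3 neighbours < 3, not yet.
  Oakham: 1 of 3 neighbours < 2, not yet.
Round 4 — no new panics; cascade stops.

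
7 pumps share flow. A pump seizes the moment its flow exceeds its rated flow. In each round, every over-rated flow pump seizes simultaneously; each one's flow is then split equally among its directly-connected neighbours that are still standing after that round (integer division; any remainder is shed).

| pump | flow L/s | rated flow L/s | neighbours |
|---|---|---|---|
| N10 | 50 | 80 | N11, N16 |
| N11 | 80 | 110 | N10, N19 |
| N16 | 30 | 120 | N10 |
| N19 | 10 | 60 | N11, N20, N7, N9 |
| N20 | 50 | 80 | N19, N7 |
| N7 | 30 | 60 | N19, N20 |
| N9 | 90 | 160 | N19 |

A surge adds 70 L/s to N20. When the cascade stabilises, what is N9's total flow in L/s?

125

Round 1 — N20 at 120 > 80. N20 seizes.
  N20 sheds 120 L/s to N19, N7: 60 each.
    N19: 10+60 = 70 > 60
    N7: 30+60 = 90 > 60
Round 2 — N19, N7 seize.
  N19 sheds 70 L/s to N11, N9: 35 each.
    N11: 80+35 = 115 > 110
    N9: 90+35 = 125 ≤ 160
  N7 sheds 90 L/s: no online neighbours, lost.
Round 3 — N11 seizes.
  N11 sheds 115 L/s to N10: 115 each.
    N10: 50+115 = 165 > 80
Round 4 — N10 seizes.
  N10 sheds 165 L/s to N16: 165 each.
    N16: 30+165 = 195 > 120
Round 5 — N16 seizes.
  N16 sheds 195 L/s: no online neighbours, lost.
No further seizures.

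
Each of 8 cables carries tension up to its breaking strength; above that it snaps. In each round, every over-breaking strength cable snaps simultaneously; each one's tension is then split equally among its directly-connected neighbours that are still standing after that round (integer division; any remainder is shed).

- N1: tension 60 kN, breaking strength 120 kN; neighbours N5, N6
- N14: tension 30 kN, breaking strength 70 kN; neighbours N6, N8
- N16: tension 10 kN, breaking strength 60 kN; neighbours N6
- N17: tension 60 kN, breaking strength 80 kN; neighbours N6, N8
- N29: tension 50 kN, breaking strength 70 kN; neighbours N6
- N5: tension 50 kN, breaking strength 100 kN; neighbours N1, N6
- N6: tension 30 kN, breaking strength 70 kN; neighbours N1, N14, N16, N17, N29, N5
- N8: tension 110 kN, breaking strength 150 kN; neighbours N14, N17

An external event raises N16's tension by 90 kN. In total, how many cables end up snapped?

Round 1 — N16 at 100 > 60. N16 snaps.
  N16 sheds 100 kN to N6: 100 each.
    N6: 30+100 = 130 > 70
Round 2 — N6 snaps.
  N6 sheds 130 kN to N1, N14, N17, N29, N5: 26 each.
    N1: 60+26 = 86 ≤ 120
    N14: 30+26 = 56 ≤ 70
    N17: 60+26 = 86 > 80
    N29: 50+26 = 76 > 70
    N5: 50+26 = 76 ≤ 100
Round 3 — N17, N29 snap.
  N17 sheds 86 kN to N8: 86 each.
    N8: 110+86 = 196 > 150
  N29 sheds 76 kN: no online neighbours, lost.
Round 4 — N8 snaps.
  N8 sheds 196 kN to N14: 196 each.
    N14: 56+196 = 252 > 70
Round 5 — N14 snaps.
  N14 sheds 252 kN: no online neighbours, lost.
No further breaks.

6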